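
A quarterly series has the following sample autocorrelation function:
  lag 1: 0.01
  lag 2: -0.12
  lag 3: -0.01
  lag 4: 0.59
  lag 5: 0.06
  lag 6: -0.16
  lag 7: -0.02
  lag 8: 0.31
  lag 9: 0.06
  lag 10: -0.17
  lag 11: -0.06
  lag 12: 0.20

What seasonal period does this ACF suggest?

The largest autocorrelation is r_4 = 0.59, with weaker echoes at lags 8 (0.31) and 12 (0.20); the remaining lags stay at or below 0.06.
The dominant spike at lag 4 indicates a seasonal period of 4.

4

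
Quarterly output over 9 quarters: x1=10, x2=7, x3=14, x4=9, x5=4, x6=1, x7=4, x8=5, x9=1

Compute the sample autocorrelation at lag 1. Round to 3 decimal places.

Mean x̄ = (10 + 7 + 14 + 9 + 4 + 1 + 4 + 5 + 1)/9 = 6.1111
Numerator Σ_{t=1}^{8}(x_t−x̄)(x_{t+1}−x̄) = 56.7654
Denominator Σ(x_t−x̄)² = 148.8889
r_1 = 56.7654 / 148.8889 = 0.381

0.381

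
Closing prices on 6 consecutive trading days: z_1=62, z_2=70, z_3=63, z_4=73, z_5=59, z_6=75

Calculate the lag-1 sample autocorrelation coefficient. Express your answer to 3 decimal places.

Mean z̄ = (62 + 70 + 63 + 73 + 59 + 75)/6 = 67.0000
Numerator Σ_{t=1}^{5}(z_t−z̄)(z_{t+1}−z̄) = -163.0000
Denominator Σ(z_t−z̄)² = 214.0000
r_1 = -163.0000 / 214.0000 = -0.762

-0.762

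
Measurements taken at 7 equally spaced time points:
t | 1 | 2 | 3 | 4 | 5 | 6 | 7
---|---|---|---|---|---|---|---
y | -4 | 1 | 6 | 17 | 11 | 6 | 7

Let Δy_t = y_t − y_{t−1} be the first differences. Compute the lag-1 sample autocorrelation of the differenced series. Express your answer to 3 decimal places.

First differences Δy: 5, 5, 11, -6, -5, 1
Mean of differences = 1.8333
Numerator Σ(Δy_t−Δȳ)(Δy_{t+1}−Δȳ) = 26.4722
Denominator Σ(Δy_t−Δȳ)² = 212.8333
r_1(Δy) = 26.4722 / 212.8333 = 0.124

0.124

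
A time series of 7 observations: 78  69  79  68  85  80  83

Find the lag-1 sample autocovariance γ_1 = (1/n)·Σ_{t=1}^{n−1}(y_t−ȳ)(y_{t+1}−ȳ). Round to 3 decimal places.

-10.067

Mean ȳ = (78 + 69 + 79 + 68 + 85 + 80 + 83)/7 = 77.4286
Deviations: 0.5714, -8.4286, 1.5714, -9.4286, 7.5714, 2.5714, 5.5714
Σ_{t=1}^{6}(y_t−ȳ)(y_{t+1}−ȳ) = -70.4694
γ_1 = -70.4694 / 7 = -10.067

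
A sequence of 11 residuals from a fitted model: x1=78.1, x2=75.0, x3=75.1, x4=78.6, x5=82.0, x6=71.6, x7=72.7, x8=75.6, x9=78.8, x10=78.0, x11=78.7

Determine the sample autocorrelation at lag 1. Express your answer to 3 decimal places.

Mean x̄ = (78.1 + 75.0 + 75.1 + 78.6 + 82.0 + 71.6 + 72.7 + 75.6 + 78.8 + 78.0 + 78.7)/11 = 76.7455
Numerator Σ_{t=1}^{10}(x_t−x̄)(x_{t+1}−x̄) = 8.2898
Denominator Σ(x_t−x̄)² = 92.4073
r_1 = 8.2898 / 92.4073 = 0.090

0.090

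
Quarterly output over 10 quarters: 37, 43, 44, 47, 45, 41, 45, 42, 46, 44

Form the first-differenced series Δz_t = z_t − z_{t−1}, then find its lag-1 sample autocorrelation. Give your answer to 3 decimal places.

First differences Δz: 6, 1, 3, -2, -4, 4, -3, 4, -2
Mean of differences = 0.7778
Numerator Σ(Δz_t−Δz̄)(Δz_{t+1}−Δz̄) = -39.9383
Denominator Σ(Δz_t−Δz̄)² = 105.5556
r_1(Δz) = -39.9383 / 105.5556 = -0.378

-0.378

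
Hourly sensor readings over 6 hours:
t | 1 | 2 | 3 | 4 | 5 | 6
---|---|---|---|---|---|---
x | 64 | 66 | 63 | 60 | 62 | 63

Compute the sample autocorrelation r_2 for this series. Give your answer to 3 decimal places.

-0.450

Mean x̄ = (64 + 66 + 63 + 60 + 62 + 63)/6 = 63.0000
Deviations from mean: 1.0000, 3.0000, 0.0000, -3.0000, -1.0000, 0.0000
Σ(x_t−x̄)(x_{t+2}−x̄) = (0.0000) + (-9.0000) + (0.0000) + (0.0000) = -9.0000
Denominator Σ(x_t−x̄)² = 20.0000
r_2 = -9.0000 / 20.0000 = -0.450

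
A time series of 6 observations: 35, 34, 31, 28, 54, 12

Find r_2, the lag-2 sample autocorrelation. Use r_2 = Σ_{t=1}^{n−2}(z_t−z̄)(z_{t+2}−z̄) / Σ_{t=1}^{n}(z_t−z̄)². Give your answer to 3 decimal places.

Mean z̄ = (35 + 34 + 31 + 28 + 54 + 12)/6 = 32.3333
Deviations from mean: 2.6667, 1.6667, -1.3333, -4.3333, 21.6667, -20.3333
Numerator Σ_{t=1}^{4}(z_t−z̄)(z_{t+2}−z̄) = 48.4444
Denominator Σ(z_t−z̄)² = 913.3333
r_2 = 48.4444 / 913.3333 = 0.053

0.053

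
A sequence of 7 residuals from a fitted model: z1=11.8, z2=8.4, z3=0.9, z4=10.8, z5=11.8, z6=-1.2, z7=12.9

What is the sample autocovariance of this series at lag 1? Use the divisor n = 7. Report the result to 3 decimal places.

Mean z̄ = (11.8 + 8.4 + 0.9 + 10.8 + 11.8 − 1.2 + 12.9)/7 = 7.9143
Deviations: 3.8857, 0.4857, -7.0143, 2.8857, 3.8857, -9.1143, 4.9857
Σ_{t=1}^{6}(z_t−z̄)(z_{t+1}−z̄) = -91.4045
γ_1 = -91.4045 / 7 = -13.058

-13.058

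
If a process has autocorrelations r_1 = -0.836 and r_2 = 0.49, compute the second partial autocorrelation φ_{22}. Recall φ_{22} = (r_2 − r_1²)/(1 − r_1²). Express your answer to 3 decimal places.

-0.694

φ_{22} = (r_2 − r_1²) / (1 − r_1²)
r_1² = (-0.836)² = 0.698896
Numerator = 0.49 − 0.6989 = -0.2089; denominator = 1 − 0.6989 = 0.3011
φ_{22} = -0.2089 / 0.3011 = -0.694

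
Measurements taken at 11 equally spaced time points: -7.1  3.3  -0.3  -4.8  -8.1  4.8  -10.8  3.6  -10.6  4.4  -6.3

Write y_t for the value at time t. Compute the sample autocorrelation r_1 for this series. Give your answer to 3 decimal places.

Mean ȳ = (-7.1 + 3.3 − 0.3 − 4.8 − 8.1 + 4.8 − 10.8 + 3.6 − 10.6 + 4.4 − 6.3)/11 = -2.9000
Numerator Σ_{t=1}^{10}(y_t−ȳ)(y_{t+1}−ȳ) = -288.2800
Denominator Σ(y_t−ȳ)² = 381.5800
r_1 = -288.2800 / 381.5800 = -0.755

-0.755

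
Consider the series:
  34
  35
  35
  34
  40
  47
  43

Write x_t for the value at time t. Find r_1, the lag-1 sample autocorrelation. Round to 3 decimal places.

0.550

Mean x̄ = (34 + 35 + 35 + 34 + 40 + 47 + 43)/7 = 38.2857
Deviations from mean: -4.2857, -3.2857, -3.2857, -4.2857, 1.7143, 8.7143, 4.7143
Σ(x_t−x̄)(x_{t+1}−x̄) = (14.0816) + (10.7959) + (14.0816) + (-7.3469) + (14.9388) + (41.0816) = 87.6327
Denominator Σ(x_t−x̄)² = 159.4286
r_1 = 87.6327 / 159.4286 = 0.550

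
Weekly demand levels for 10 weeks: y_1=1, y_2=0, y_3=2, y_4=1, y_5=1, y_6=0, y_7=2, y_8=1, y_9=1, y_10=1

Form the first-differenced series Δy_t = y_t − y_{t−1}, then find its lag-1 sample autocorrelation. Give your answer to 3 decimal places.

First differences Δy: -1, 2, -1, 0, -1, 2, -1, 0, 0
Mean of differences = 0.0000
Numerator Σ(Δy_t−Δȳ)(Δy_{t+1}−Δȳ) = -8.0000
Denominator Σ(Δy_t−Δȳ)² = 12.0000
r_1(Δy) = -8.0000 / 12.0000 = -0.667

-0.667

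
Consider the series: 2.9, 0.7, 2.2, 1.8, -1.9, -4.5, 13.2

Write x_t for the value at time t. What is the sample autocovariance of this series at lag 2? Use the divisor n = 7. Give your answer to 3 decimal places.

Mean x̄ = (2.9 + 0.7 + 2.2 + 1.8 − 1.9 − 4.5 + 13.2)/7 = 2.0571
Deviations: 0.8429, -1.3571, 0.1429, -0.2571, -3.9571, -6.5571, 11.1429
Σ_{t=1}^{5}(x_t−x̄)(x_{t+2}−x̄) = -42.5037
γ_2 = -42.5037 / 7 = -6.072

-6.072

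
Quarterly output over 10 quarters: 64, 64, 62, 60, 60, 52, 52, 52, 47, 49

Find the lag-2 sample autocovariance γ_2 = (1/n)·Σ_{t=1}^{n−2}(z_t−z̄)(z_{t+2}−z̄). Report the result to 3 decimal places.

15.152

Mean z̄ = (64 + 64 + 62 + 60 + 60 + 52 + 52 + 52 + 47 + 49)/10 = 56.2000
Σ_{t=1}^{8}(z_t−z̄)(z_{t+2}−z̄) = 151.5200
γ_2 = 151.5200 / 10 = 15.152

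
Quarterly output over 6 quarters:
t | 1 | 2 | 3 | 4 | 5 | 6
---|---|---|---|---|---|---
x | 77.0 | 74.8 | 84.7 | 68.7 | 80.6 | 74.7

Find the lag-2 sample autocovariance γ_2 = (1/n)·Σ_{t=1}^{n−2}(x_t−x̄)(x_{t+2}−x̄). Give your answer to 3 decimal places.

Mean x̄ = (77.0 + 74.8 + 84.7 + 68.7 + 80.6 + 74.7)/6 = 76.7500
Σ_{t=1}^{4}(x_t−x̄)(x_{t+2}−x̄) = 64.7950
γ_2 = 64.7950 / 6 = 10.799

10.799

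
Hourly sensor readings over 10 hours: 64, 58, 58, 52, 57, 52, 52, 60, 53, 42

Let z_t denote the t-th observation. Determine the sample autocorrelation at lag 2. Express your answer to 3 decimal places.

Mean z̄ = (64 + 58 + 58 + 52 + 57 + 52 + 52 + 60 + 53 + 42)/10 = 54.8000
Numerator Σ_{t=1}^{8}(z_t−z̄)(z_{t+2}−z̄) = -46.8800
Denominator Σ(z_t−z̄)² = 327.6000
r_2 = -46.8800 / 327.6000 = -0.143

-0.143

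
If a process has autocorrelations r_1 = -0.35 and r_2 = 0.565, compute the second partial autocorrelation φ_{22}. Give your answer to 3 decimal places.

0.504

φ_{22} = (r_2 − r_1²) / (1 − r_1²)
r_1² = (-0.35)² = 0.1225
Numerator = 0.565 − 0.1225 = 0.4425; denominator = 1 − 0.1225 = 0.8775
φ_{22} = 0.4425 / 0.8775 = 0.504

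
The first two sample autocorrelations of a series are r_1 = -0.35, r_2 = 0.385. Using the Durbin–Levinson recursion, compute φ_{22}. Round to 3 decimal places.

0.299

φ_{22} = (r_2 − r_1²) / (1 − r_1²)
r_1² = (-0.35)² = 0.1225
Numerator = 0.385 − 0.1225 = 0.2625; denominator = 1 − 0.1225 = 0.8775
φ_{22} = 0.2625 / 0.8775 = 0.299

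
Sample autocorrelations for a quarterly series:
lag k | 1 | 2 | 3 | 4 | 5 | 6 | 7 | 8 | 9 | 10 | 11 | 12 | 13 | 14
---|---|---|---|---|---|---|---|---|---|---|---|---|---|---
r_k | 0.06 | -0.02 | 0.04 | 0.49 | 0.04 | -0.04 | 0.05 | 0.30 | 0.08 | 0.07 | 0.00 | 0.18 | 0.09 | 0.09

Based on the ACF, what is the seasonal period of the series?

4

The largest autocorrelation is r_4 = 0.49, with weaker echoes at lags 8 (0.30) and 12 (0.18); the remaining lags stay at or below 0.09.
The dominant spike at lag 4 indicates a seasonal period of 4.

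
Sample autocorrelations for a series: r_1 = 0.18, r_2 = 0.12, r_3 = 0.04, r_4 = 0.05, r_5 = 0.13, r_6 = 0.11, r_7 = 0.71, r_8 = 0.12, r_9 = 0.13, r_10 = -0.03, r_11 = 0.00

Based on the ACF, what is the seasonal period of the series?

7

The largest autocorrelation is r_7 = 0.71; the remaining lags stay at or below 0.18.
The dominant spike at lag 7 indicates a seasonal period of 7.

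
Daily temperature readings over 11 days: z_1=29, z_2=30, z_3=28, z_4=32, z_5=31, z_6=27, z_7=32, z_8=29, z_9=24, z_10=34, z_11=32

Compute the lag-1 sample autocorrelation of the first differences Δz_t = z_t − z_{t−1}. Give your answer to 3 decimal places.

First differences Δz: 1, -2, 4, -1, -4, 5, -3, -5, 10, -2
Mean of differences = 0.3000
Numerator Σ(Δz_t−Δz̄)(Δz_{t+1}−Δz̄) = -101.2900
Denominator Σ(Δz_t−Δz̄)² = 200.1000
r_1(Δz) = -101.2900 / 200.1000 = -0.506

-0.506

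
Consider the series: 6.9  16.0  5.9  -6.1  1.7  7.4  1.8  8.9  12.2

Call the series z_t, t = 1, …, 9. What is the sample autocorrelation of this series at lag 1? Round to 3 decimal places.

0.168

Mean z̄ = (6.9 + 16.0 + 5.9 − 6.1 + 1.7 + 7.4 + 1.8 + 8.9 + 12.2)/9 = 6.0778
Numerator Σ_{t=1}^{8}(z_t−z̄)(z_{t+1}−z̄) = 55.6317
Denominator Σ(z_t−z̄)² = 332.1156
r_1 = 55.6317 / 332.1156 = 0.168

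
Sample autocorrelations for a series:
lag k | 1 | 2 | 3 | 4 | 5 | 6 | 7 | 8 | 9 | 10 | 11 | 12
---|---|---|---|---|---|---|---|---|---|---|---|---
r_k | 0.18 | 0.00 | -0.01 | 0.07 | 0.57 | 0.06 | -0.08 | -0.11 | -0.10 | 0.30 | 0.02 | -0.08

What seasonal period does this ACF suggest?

5

The largest autocorrelation is r_5 = 0.57, with a weaker echo at lag 10 (0.30); the remaining lags stay at or below 0.18.
The dominant spike at lag 5 indicates a seasonal period of 5.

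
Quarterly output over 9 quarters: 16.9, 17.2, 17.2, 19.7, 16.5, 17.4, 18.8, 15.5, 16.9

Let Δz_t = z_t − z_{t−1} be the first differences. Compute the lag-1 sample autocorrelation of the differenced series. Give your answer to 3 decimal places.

First differences Δz: 0.3, 0.0, 2.5, -3.2, 0.9, 1.4, -3.3, 1.4
Mean of differences = 0.0000
Numerator Σ(Δz_t−Δz̄)(Δz_{t+1}−Δz̄) = -18.8600
Denominator Σ(Δz_t−Δz̄)² = 32.2000
r_1(Δz) = -18.8600 / 32.2000 = -0.586

-0.586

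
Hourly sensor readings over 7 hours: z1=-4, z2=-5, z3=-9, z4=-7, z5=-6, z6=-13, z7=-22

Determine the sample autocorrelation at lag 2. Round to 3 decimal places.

-0.157

Mean z̄ = (-4 − 5 − 9 − 7 − 6 − 13 − 22)/7 = -9.4286
Deviations from mean: 5.4286, 4.4286, 0.4286, 2.4286, 3.4286, -3.5714, -12.5714
Numerator Σ_{t=1}^{5}(z_t−z̄)(z_{t+2}−z̄) = -37.2245
Denominator Σ(z_t−z̄)² = 237.7143
r_2 = -37.2245 / 237.7143 = -0.157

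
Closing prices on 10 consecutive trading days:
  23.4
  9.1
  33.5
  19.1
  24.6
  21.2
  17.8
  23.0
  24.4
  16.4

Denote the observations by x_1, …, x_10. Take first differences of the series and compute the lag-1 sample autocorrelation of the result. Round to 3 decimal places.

First differences Δx: -14.3, 24.4, -14.4, 5.5, -3.4, -3.4, 5.2, 1.4, -8.0
Mean of differences = -0.7778
Numerator Σ(Δx_t−Δx̄)(Δx_{t+1}−Δx̄) = -796.9249
Denominator Σ(Δx_t−Δx̄)² = 1148.1356
r_1(Δx) = -796.9249 / 1148.1356 = -0.694

-0.694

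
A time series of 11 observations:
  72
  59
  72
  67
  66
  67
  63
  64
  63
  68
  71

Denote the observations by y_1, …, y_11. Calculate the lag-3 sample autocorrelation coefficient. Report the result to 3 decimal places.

Mean ȳ = (72 + 59 + 72 + 67 + 66 + 67 + 63 + 64 + 63 + 68 + 71)/11 = 66.5455
Numerator Σ_{t=1}^{8}(y_t−ȳ)(y_{t+3}−ȳ) = -9.2562
Denominator Σ(y_t−ȳ)² = 170.7273
r_3 = -9.2562 / 170.7273 = -0.054

-0.054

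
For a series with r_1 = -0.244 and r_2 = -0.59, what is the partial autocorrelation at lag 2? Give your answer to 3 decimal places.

-0.691

φ_{22} = (r_2 − r_1²) / (1 − r_1²)
r_1² = (-0.244)² = 0.059536
Numerator = -0.59 − 0.0595 = -0.6495; denominator = 1 − 0.0595 = 0.9405
φ_{22} = -0.6495 / 0.9405 = -0.691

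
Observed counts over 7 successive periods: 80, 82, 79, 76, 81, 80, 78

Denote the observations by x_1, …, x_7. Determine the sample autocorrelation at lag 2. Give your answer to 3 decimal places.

-0.588

Mean x̄ = (80 + 82 + 79 + 76 + 81 + 80 + 78)/7 = 79.4286
Numerator Σ_{t=1}^{5}(x_t−x̄)(x_{t+2}−x̄) = -13.9388
Denominator Σ(x_t−x̄)² = 23.7143
r_2 = -13.9388 / 23.7143 = -0.588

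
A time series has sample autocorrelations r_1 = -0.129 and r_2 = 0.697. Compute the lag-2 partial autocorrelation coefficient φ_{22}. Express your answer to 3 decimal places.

φ_{22} = (r_2 − r_1²) / (1 − r_1²)
r_1² = (-0.129)² = 0.016641
Numerator = 0.697 − 0.0166 = 0.6804; denominator = 1 − 0.0166 = 0.9834
φ_{22} = 0.6804 / 0.9834 = 0.692

0.692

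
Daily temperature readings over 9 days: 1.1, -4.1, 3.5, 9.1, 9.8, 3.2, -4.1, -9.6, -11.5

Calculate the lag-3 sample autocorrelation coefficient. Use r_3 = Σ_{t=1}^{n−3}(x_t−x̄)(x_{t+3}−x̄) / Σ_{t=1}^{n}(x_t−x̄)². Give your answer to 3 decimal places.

-0.394

Mean x̄ = (1.1 − 4.1 + 3.5 + 9.1 + 9.8 + 3.2 − 4.1 − 9.6 − 11.5)/9 = -0.2889
Numerator Σ_{t=1}^{6}(x_t−x̄)(x_{t+3}−x̄) = -181.0259
Denominator Σ(x_t−x̄)² = 459.8289
r_3 = -181.0259 / 459.8289 = -0.394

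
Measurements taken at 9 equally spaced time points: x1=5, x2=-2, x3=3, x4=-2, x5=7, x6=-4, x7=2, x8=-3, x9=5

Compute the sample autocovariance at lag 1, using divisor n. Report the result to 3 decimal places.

Mean x̄ = (5 − 2 + 3 − 2 + 7 − 4 + 2 − 3 + 5)/9 = 1.2222
Σ_{t=1}^{8}(x_t−x̄)(x_{t+1}−x̄) = -95.7160
γ_1 = -95.7160 / 9 = -10.635

-10.635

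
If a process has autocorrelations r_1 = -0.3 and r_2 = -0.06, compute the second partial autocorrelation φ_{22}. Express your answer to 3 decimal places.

φ_{22} = (r_2 − r_1²) / (1 − r_1²)
r_1² = (-0.3)² = 0.09
Numerator = -0.06 − 0.0900 = -0.1500; denominator = 1 − 0.0900 = 0.9100
φ_{22} = -0.1500 / 0.9100 = -0.165

-0.165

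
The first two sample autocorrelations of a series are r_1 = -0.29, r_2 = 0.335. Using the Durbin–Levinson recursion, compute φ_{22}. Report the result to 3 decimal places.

φ_{22} = (r_2 − r_1²) / (1 − r_1²)
r_1² = (-0.29)² = 0.0841
Numerator = 0.335 − 0.0841 = 0.2509; denominator = 1 − 0.0841 = 0.9159
φ_{22} = 0.2509 / 0.9159 = 0.274

0.274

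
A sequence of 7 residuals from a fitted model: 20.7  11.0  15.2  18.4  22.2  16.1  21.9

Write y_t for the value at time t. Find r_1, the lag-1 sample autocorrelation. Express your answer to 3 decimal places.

Mean ȳ = (20.7 + 11.0 + 15.2 + 18.4 + 22.2 + 16.1 + 21.9)/7 = 17.9286
Deviations from mean: 2.7714, -6.9286, -2.7286, 0.4714, 4.2714, -1.8286, 3.9714
Σ(y_t−ȳ)(y_{t+1}−ȳ) = (-19.2020) + (18.9051) + (-1.2863) + (2.0137) + (-7.8106) + (-7.2620) = -14.6422
Denominator Σ(y_t−ȳ)² = 100.7143
r_1 = -14.6422 / 100.7143 = -0.145

-0.145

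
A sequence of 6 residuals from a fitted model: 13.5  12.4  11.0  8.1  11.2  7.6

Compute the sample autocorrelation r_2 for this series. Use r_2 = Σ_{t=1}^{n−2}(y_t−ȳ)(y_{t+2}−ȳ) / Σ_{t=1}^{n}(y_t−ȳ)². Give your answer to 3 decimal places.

0.163

Mean ȳ = (13.5 + 12.4 + 11.0 + 8.1 + 11.2 + 7.6)/6 = 10.6333
Deviations from mean: 2.8667, 1.7667, 0.3667, -2.5333, 0.5667, -3.0333
Σ(y_t−ȳ)(y_{t+2}−ȳ) = (1.0511) + (-4.4756) + (0.2078) + (7.6844) = 4.4678
Denominator Σ(y_t−ȳ)² = 27.4133
r_2 = 4.4678 / 27.4133 = 0.163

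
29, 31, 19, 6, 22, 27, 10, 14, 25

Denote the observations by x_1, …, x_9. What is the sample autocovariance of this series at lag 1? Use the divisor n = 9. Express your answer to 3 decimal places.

5.728

Mean x̄ = (29 + 31 + 19 + 6 + 22 + 27 + 10 + 14 + 25)/9 = 20.3333
Σ_{t=1}^{8}(x_t−x̄)(x_{t+1}−x̄) = 51.5556
γ_1 = 51.5556 / 9 = 5.728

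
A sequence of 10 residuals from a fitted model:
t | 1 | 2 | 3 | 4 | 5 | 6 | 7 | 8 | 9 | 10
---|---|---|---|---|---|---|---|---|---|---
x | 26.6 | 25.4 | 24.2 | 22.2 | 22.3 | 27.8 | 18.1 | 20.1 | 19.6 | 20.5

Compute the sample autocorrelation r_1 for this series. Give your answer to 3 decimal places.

0.164

Mean x̄ = (26.6 + 25.4 + 24.2 + 22.2 + 22.3 + 27.8 + 18.1 + 20.1 + 19.6 + 20.5)/10 = 22.6800
Numerator Σ_{t=1}^{9}(x_t−x̄)(x_{t+1}−x̄) = 15.3316
Denominator Σ(x_t−x̄)² = 93.5360
r_1 = 15.3316 / 93.5360 = 0.164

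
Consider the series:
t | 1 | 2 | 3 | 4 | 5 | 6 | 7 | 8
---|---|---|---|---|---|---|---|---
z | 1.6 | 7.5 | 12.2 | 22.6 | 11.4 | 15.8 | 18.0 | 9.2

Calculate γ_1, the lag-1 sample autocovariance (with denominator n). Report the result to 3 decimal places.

Mean z̄ = (1.6 + 7.5 + 12.2 + 22.6 + 11.4 + 15.8 + 18.0 + 9.2)/8 = 12.2875
Σ_{t=1}^{7}(z_t−z̄)(z_{t+1}−z̄) = 40.8411
γ_1 = 40.8411 / 8 = 5.105

5.105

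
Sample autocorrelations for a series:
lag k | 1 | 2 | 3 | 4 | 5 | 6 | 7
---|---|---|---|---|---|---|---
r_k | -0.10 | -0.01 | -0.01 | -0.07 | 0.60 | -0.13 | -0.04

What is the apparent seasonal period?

The largest autocorrelation is r_5 = 0.60; the remaining lags stay at or below -0.01.
The dominant spike at lag 5 indicates a seasonal period of 5.

5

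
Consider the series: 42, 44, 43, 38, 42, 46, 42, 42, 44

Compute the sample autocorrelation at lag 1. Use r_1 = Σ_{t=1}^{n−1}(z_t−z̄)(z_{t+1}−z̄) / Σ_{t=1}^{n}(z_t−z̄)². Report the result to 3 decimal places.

Mean z̄ = (42 + 44 + 43 + 38 + 42 + 46 + 42 + 42 + 44)/9 = 42.5556
Numerator Σ_{t=1}^{8}(z_t−z̄)(z_{t+1}−z̄) = -3.9753
Denominator Σ(z_t−z̄)² = 38.2222
r_1 = -3.9753 / 38.2222 = -0.104

-0.104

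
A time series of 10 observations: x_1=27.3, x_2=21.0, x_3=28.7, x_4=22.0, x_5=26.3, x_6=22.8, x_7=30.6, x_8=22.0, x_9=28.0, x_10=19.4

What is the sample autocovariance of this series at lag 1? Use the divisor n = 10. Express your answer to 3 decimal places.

-9.655

Mean x̄ = (27.3 + 21.0 + 28.7 + 22.0 + 26.3 + 22.8 + 30.6 + 22.0 + 28.0 + 19.4)/10 = 24.8100
Σ_{t=1}^{9}(x_t−x̄)(x_{t+1}−x̄) = -96.5501
γ_1 = -96.5501 / 10 = -9.655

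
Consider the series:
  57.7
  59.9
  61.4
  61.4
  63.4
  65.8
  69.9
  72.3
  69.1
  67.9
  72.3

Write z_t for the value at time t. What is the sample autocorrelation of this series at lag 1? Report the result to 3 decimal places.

0.659

Mean z̄ = (57.7 + 59.9 + 61.4 + 61.4 + 63.4 + 65.8 + 69.9 + 72.3 + 69.1 + 67.9 + 72.3)/11 = 65.5545
Numerator Σ_{t=1}^{10}(z_t−z̄)(z_{t+1}−z̄) = 172.0198
Denominator Σ(z_t−z̄)² = 260.8473
r_1 = 172.0198 / 260.8473 = 0.659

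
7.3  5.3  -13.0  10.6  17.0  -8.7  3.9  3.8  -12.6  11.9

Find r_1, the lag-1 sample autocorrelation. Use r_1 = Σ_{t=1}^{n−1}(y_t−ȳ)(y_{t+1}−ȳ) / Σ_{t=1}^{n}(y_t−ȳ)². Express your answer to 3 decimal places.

-0.378

Mean ȳ = (7.3 + 5.3 − 13.0 + 10.6 + 17.0 − 8.7 + 3.9 + 3.8 − 12.6 + 11.9)/10 = 2.5500
Numerator Σ_{t=1}^{9}(y_t−ȳ)(y_{t+1}−ȳ) = -375.2075
Denominator Σ(y_t−ȳ)² = 992.4250
r_1 = -375.2075 / 992.4250 = -0.378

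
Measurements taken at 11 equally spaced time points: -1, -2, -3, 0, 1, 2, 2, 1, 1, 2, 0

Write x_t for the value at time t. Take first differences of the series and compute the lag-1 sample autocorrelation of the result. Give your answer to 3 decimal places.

-0.022

First differences Δx: -1, -1, 3, 1, 1, 0, -1, 0, 1, -2
Mean of differences = 0.1000
Numerator Σ(Δx_t−Δx̄)(Δx_{t+1}−Δx̄) = -0.4100
Denominator Σ(Δx_t−Δx̄)² = 18.9000
r_1(Δx) = -0.4100 / 18.9000 = -0.022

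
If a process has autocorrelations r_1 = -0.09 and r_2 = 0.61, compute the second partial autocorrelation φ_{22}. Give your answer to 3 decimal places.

φ_{22} = (r_2 − r_1²) / (1 − r_1²)
r_1² = (-0.09)² = 0.0081
Numerator = 0.61 − 0.0081 = 0.6019; denominator = 1 − 0.0081 = 0.9919
φ_{22} = 0.6019 / 0.9919 = 0.607

0.607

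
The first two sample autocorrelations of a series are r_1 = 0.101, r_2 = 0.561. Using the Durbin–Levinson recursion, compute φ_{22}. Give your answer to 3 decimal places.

φ_{22} = (r_2 − r_1²) / (1 − r_1²)
r_1² = (0.101)² = 0.010201
Numerator = 0.561 − 0.0102 = 0.5508; denominator = 1 − 0.0102 = 0.9898
φ_{22} = 0.5508 / 0.9898 = 0.556

0.556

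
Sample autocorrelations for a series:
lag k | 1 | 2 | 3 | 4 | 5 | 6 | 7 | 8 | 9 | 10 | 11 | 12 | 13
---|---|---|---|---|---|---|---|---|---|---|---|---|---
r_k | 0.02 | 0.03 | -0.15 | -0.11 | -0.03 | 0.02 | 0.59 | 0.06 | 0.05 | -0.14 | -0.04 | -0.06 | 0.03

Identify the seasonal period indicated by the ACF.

The largest autocorrelation is r_7 = 0.59; the remaining lags stay at or below 0.06.
The dominant spike at lag 7 indicates a seasonal period of 7.

7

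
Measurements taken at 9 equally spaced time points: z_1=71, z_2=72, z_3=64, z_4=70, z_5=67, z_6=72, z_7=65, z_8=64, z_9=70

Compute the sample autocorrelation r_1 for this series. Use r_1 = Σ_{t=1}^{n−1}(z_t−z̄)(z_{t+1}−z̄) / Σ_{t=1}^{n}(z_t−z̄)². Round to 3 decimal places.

-0.283

Mean z̄ = (71 + 72 + 64 + 70 + 67 + 72 + 65 + 64 + 70)/9 = 68.3333
Numerator Σ_{t=1}^{8}(z_t−z̄)(z_{t+1}−z̄) = -25.4444
Denominator Σ(z_t−z̄)² = 90.0000
r_1 = -25.4444 / 90.0000 = -0.283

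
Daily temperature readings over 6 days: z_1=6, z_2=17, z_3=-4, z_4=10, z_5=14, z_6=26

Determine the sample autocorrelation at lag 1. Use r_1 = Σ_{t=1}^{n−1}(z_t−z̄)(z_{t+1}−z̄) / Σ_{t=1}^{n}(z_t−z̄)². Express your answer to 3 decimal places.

-0.115

Mean z̄ = (6 + 17 − 4 + 10 + 14 + 26)/6 = 11.5000
Σ(z_t−z̄)(z_{t+1}−z̄) = (-30.2500) + (-85.2500) + (23.2500) + (-3.7500) + (36.2500) = -59.7500
Denominator Σ(z_t−z̄)² = 519.5000
r_1 = -59.7500 / 519.5000 = -0.115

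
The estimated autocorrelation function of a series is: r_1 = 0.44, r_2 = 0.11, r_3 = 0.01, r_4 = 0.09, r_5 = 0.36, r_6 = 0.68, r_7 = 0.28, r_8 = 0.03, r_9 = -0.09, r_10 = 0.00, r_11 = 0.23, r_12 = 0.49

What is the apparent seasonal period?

6

The largest autocorrelation is r_6 = 0.68, with a weaker echo at lag 12 (0.49); the remaining lags stay at or below 0.44. The elevated value at lag 1 (0.44), dropping to 0.11 at lag 2, reflects decaying short-term dependence rather than seasonality.
The dominant spike at lag 6 indicates a seasonal period of 6.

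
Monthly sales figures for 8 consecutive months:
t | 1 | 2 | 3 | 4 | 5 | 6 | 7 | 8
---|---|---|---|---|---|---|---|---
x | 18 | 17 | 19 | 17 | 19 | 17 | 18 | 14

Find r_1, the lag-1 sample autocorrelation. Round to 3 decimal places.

Mean x̄ = (18 + 17 + 19 + 17 + 19 + 17 + 18 + 14)/8 = 17.3750
Deviations from mean: 0.6250, -0.3750, 1.6250, -0.3750, 1.6250, -0.3750, 0.6250, -3.3750
Σ(x_t−x̄)(x_{t+1}−x̄) = (-0.2344) + (-0.6094) + (-0.6094) + (-0.6094) + (-0.6094) + (-0.2344) + (-2.1094) = -5.0156
Denominator Σ(x_t−x̄)² = 17.8750
r_1 = -5.0156 / 17.8750 = -0.281

-0.281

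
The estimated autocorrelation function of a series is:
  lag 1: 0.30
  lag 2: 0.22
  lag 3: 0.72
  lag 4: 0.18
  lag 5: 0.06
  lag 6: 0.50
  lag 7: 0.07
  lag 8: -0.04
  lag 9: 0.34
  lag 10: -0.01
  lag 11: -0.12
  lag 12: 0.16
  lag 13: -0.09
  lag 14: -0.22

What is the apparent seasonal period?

3

The largest autocorrelation is r_3 = 0.72, with weaker echoes at lags 6 (0.50) and 9 (0.34); the remaining lags stay at or below 0.30. The elevated value at lag 1 (0.30), dropping to 0.22 at lag 2, reflects decaying short-term dependence rather than seasonality.
The dominant spike at lag 3 indicates a seasonal period of 3.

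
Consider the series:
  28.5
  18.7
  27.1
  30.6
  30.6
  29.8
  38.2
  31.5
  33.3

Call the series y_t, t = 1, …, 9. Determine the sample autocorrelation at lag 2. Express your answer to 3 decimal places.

Mean ȳ = (28.5 + 18.7 + 27.1 + 30.6 + 30.6 + 29.8 + 38.2 + 31.5 + 33.3)/9 = 29.8111
Σ(y_t−ȳ)(y_{t+2}−ȳ) = (3.5546) + (-8.7654) + (-2.1388) + (-0.0088) + (6.6179) + (-0.0188) + (29.2679) = 28.5086
Denominator Σ(y_t−ȳ)² = 219.1689
r_2 = 28.5086 / 219.1689 = 0.130

0.130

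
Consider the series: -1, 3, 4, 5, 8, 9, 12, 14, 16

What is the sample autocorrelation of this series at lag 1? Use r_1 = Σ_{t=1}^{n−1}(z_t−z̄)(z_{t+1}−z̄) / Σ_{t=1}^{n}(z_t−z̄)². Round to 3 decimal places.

Mean z̄ = (-1 + 3 + 4 + 5 + 8 + 9 + 12 + 14 + 16)/9 = 7.7778
Numerator Σ_{t=1}^{8}(z_t−z̄)(z_{t+1}−z̄) = 152.7284
Denominator Σ(z_t−z̄)² = 247.5556
r_1 = 152.7284 / 247.5556 = 0.617

0.617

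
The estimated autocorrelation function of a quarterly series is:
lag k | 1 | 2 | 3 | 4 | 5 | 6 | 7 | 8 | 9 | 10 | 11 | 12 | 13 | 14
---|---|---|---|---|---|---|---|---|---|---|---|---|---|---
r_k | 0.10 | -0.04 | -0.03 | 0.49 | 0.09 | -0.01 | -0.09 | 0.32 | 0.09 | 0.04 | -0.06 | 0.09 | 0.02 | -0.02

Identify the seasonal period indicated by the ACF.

4

The largest autocorrelation is r_4 = 0.49, with a weaker echo at lag 8 (0.32); the remaining lags stay at or below 0.10.
The dominant spike at lag 4 indicates a seasonal period of 4.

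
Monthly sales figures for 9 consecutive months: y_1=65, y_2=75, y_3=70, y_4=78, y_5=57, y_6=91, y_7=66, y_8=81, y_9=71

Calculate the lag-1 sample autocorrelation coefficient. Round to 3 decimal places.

Mean ȳ = (65 + 75 + 70 + 78 + 57 + 91 + 66 + 81 + 71)/9 = 72.6667
Numerator Σ_{t=1}^{8}(y_t−ȳ)(y_{t+1}−ȳ) = -600.7778
Denominator Σ(y_t−ȳ)² = 798.0000
r_1 = -600.7778 / 798.0000 = -0.753

-0.753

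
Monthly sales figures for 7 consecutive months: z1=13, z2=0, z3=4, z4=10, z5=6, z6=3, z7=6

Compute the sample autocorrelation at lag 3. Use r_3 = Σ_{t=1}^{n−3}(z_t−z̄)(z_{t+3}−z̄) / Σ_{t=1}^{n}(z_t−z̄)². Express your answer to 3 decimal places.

Mean z̄ = (13 + 0 + 4 + 10 + 6 + 3 + 6)/7 = 6.0000
Σ(z_t−z̄)(z_{t+3}−z̄) = (28.0000) + (0.0000) + (6.0000) + (0.0000) = 34.0000
Denominator Σ(z_t−z̄)² = 114.0000
r_3 = 34.0000 / 114.0000 = 0.298

0.298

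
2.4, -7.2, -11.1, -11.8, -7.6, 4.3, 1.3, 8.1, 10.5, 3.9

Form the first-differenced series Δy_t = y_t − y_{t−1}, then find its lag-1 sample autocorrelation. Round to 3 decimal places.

First differences Δy: -9.6, -3.9, -0.7, 4.2, 11.9, -3.0, 6.8, 2.4, -6.6
Mean of differences = 0.1667
Numerator Σ(Δy_t−Δȳ)(Δy_{t+1}−Δȳ) = 28.6122
Denominator Σ(Δy_t−Δȳ)² = 371.4200
r_1(Δy) = 28.6122 / 371.4200 = 0.077

0.077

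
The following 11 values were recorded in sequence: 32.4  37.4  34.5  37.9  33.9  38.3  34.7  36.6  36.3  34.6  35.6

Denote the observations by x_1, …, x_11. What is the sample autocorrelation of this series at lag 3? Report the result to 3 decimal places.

Mean x̄ = (32.4 + 37.4 + 34.5 + 37.9 + 33.9 + 38.3 + 34.7 + 36.6 + 36.3 + 34.6 + 35.6)/11 = 35.6545
Numerator Σ_{t=1}^{8}(x_t−x̄)(x_{t+3}−x̄) = -14.5644
Denominator Σ(x_t−x̄)² = 33.4273
r_3 = -14.5644 / 33.4273 = -0.436

-0.436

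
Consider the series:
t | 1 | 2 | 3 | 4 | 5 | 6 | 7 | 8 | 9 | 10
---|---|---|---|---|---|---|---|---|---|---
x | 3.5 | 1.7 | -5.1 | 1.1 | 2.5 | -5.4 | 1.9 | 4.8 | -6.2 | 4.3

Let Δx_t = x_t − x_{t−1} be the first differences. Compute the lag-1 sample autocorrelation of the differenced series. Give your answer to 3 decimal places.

-0.484

First differences Δx: -1.8, -6.8, 6.2, 1.4, -7.9, 7.3, 2.9, -11.0, 10.5
Mean of differences = 0.0889
Numerator Σ(Δx_t−Δx̄)(Δx_{t+1}−Δx̄) = -215.5057
Denominator Σ(Δx_t−Δx̄)² = 445.1689
r_1(Δx) = -215.5057 / 445.1689 = -0.484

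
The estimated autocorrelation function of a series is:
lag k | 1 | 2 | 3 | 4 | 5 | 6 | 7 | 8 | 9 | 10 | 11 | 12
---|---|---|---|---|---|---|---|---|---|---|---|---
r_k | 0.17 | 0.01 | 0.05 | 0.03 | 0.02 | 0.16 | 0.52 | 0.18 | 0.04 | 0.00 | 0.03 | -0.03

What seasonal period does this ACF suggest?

The largest autocorrelation is r_7 = 0.52; the remaining lags stay at or below 0.18.
The dominant spike at lag 7 indicates a seasonal period of 7.

7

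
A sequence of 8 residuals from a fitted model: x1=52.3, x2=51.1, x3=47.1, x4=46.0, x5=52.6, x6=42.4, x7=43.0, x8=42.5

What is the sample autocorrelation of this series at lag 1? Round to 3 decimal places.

Mean x̄ = (52.3 + 51.1 + 47.1 + 46.0 + 52.6 + 42.4 + 43.0 + 42.5)/8 = 47.1250
Deviations from mean: 5.1750, 3.9750, -0.0250, -1.1250, 5.4750, -4.7250, -4.1250, -4.6250
Numerator Σ_{t=1}^{7}(x_t−x̄)(x_{t+1}−x̄) = 27.0394
Denominator Σ(x_t−x̄)² = 134.5550
r_1 = 27.0394 / 134.5550 = 0.201

0.201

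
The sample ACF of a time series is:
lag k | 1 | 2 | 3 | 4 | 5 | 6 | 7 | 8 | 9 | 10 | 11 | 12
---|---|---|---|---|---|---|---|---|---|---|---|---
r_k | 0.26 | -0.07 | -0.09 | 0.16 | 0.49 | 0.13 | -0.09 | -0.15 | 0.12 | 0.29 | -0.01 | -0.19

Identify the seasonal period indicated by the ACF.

The largest autocorrelation is r_5 = 0.49, with a weaker echo at lag 10 (0.29); the remaining lags stay at or below 0.26.
The dominant spike at lag 5 indicates a seasonal period of 5.

5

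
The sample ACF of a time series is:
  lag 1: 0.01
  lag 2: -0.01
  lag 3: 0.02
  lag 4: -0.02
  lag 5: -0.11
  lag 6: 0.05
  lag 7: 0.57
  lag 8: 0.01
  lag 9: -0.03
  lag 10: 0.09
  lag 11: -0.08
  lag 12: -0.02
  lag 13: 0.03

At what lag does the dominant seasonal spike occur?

7

The largest autocorrelation is r_7 = 0.57; the remaining lags stay at or below 0.09.
The dominant spike at lag 7 indicates a seasonal period of 7.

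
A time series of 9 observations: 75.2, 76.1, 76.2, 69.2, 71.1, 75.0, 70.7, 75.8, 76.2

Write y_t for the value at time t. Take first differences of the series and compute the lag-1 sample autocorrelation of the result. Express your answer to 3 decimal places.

-0.381

First differences Δy: 0.9, 0.1, -7.0, 1.9, 3.9, -4.3, 5.1, 0.4
Mean of differences = 0.1250
Numerator Σ(Δy_t−Δȳ)(Δy_{t+1}−Δȳ) = -43.1381
Denominator Σ(Δy_t−Δȳ)² = 113.1750
r_1(Δy) = -43.1381 / 113.1750 = -0.381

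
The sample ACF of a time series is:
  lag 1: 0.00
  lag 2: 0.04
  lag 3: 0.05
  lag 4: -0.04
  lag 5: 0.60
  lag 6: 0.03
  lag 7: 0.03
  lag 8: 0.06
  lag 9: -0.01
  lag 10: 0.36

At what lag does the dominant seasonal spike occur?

The largest autocorrelation is r_5 = 0.60, with a weaker echo at lag 10 (0.36); the remaining lags stay at or below 0.06.
The dominant spike at lag 5 indicates a seasonal period of 5.

5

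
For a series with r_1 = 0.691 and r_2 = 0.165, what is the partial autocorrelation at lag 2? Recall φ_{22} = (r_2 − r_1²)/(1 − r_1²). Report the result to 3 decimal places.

φ_{22} = (r_2 − r_1²) / (1 − r_1²)
r_1² = (0.691)² = 0.477481
Numerator = 0.165 − 0.4775 = -0.3125; denominator = 1 − 0.4775 = 0.5225
φ_{22} = -0.3125 / 0.5225 = -0.598

-0.598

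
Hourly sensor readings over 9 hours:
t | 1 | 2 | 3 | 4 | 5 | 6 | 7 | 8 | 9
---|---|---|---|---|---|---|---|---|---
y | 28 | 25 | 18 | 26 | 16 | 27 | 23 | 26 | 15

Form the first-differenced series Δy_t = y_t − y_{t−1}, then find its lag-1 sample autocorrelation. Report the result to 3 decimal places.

First differences Δy: -3, -7, 8, -10, 11, -4, 3, -11
Mean of differences = -1.6250
Numerator Σ(Δy_t−Δȳ)(Δy_{t+1}−Δȳ) = -315.0156
Denominator Σ(Δy_t−Δȳ)² = 467.8750
r_1(Δy) = -315.0156 / 467.8750 = -0.673

-0.673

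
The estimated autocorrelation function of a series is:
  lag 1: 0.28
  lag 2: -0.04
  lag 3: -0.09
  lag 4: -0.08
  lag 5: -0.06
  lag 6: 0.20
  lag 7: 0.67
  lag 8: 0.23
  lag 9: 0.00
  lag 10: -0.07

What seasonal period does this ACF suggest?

The largest autocorrelation is r_7 = 0.67; the remaining lags stay at or below 0.28.
The dominant spike at lag 7 indicates a seasonal period of 7.

7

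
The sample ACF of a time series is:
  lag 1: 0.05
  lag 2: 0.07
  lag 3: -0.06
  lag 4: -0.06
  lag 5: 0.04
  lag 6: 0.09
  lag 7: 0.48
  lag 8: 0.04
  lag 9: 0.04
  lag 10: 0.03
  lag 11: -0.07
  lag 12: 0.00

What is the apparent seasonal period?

The largest autocorrelation is r_7 = 0.48; the remaining lags stay at or below 0.09.
The dominant spike at lag 7 indicates a seasonal period of 7.

7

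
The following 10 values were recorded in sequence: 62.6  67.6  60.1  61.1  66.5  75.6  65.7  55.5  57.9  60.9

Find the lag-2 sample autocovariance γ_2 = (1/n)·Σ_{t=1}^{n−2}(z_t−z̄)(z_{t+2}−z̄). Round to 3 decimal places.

-12.726

Mean z̄ = (62.6 + 67.6 + 60.1 + 61.1 + 66.5 + 75.6 + 65.7 + 55.5 + 57.9 + 60.9)/10 = 63.3500
Σ_{t=1}^{8}(z_t−z̄)(z_{t+2}−z̄) = -127.2600
γ_2 = -127.2600 / 10 = -12.726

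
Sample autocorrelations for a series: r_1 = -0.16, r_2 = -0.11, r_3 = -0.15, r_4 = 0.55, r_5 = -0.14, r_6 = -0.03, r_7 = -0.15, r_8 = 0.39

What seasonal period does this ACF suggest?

The largest autocorrelation is r_4 = 0.55, with a weaker echo at lag 8 (0.39); the remaining lags stay at or below -0.03.
The dominant spike at lag 4 indicates a seasonal period of 4.

4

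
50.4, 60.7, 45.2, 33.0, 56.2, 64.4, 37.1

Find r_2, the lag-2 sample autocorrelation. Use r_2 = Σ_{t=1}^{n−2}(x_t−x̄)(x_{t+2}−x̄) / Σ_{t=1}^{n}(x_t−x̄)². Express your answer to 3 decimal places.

-0.651

Mean x̄ = (50.4 + 60.7 + 45.2 + 33.0 + 56.2 + 64.4 + 37.1)/7 = 49.5714
Σ(x_t−x̄)(x_{t+2}−x̄) = (-3.6220) + (-184.4163) + (-28.9763) + (-245.7306) + (-82.6678) = -545.4131
Denominator Σ(x_t−x̄)² = 837.6143
r_2 = -545.4131 / 837.6143 = -0.651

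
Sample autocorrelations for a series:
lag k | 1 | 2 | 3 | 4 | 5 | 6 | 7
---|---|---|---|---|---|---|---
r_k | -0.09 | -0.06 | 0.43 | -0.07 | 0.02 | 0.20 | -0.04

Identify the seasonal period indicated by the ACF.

3

The largest autocorrelation is r_3 = 0.43, with a weaker echo at lag 6 (0.20); the remaining lags stay at or below 0.02.
The dominant spike at lag 3 indicates a seasonal period of 3.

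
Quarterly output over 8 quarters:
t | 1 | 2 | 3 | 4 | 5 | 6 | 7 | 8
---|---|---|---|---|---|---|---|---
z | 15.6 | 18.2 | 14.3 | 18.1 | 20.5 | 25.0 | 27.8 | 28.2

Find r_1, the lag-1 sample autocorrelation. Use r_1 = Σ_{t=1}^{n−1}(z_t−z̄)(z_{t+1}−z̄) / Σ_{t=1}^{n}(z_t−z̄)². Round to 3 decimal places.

0.630

Mean z̄ = (15.6 + 18.2 + 14.3 + 18.1 + 20.5 + 25.0 + 27.8 + 28.2)/8 = 20.9625
Deviations from mean: -5.3625, -2.7625, -6.6625, -2.8625, -0.4625, 4.0375, 6.8375, 7.2375
Σ(z_t−z̄)(z_{t+1}−z̄) = (14.8139) + (18.4052) + (19.0714) + (1.3239) + (-1.8673) + (27.6064) + (49.4864) = 128.8398
Denominator Σ(z_t−z̄)² = 204.6188
r_1 = 128.8398 / 204.6188 = 0.630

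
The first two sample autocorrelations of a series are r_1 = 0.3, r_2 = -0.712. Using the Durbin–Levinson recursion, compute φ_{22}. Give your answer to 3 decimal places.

φ_{22} = (r_2 − r_1²) / (1 − r_1²)
r_1² = (0.3)² = 0.09
Numerator = -0.712 − 0.0900 = -0.8020; denominator = 1 − 0.0900 = 0.9100
φ_{22} = -0.8020 / 0.9100 = -0.881

-0.881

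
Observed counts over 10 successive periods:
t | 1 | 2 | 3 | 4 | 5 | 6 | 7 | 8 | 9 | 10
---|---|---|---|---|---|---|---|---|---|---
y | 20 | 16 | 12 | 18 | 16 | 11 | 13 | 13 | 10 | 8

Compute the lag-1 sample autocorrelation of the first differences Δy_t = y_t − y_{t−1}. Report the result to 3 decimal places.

First differences Δy: -4, -4, 6, -2, -5, 2, 0, -3, -2
Mean of differences = -1.3333
Numerator Σ(Δy_t−Δȳ)(Δy_{t+1}−Δȳ) = -23.7778
Denominator Σ(Δy_t−Δȳ)² = 98.0000
r_1(Δy) = -23.7778 / 98.0000 = -0.243

-0.243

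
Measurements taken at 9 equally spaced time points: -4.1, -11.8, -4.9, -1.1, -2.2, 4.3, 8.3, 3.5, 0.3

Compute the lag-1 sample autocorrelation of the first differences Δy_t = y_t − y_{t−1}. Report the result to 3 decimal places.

First differences Δy: -7.7, 6.9, 3.8, -1.1, 6.5, 4.0, -4.8, -3.2
Mean of differences = 0.5500
Numerator Σ(Δy_t−Δȳ)(Δy_{t+1}−Δȳ) = -24.7975
Denominator Σ(Δy_t−Δȳ)² = 211.6600
r_1(Δy) = -24.7975 / 211.6600 = -0.117

-0.117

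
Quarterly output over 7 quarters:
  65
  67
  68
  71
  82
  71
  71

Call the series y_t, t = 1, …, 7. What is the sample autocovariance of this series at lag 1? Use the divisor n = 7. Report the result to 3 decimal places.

5.294

Mean ȳ = (65 + 67 + 68 + 71 + 82 + 71 + 71)/7 = 70.7143
Σ_{t=1}^{6}(y_t−ȳ)(y_{t+1}−ȳ) = 37.0612
γ_1 = 37.0612 / 7 = 5.294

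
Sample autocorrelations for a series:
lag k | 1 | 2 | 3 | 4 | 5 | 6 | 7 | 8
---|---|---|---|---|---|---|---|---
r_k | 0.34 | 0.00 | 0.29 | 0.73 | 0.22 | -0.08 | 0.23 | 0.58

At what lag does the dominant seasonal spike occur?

The largest autocorrelation is r_4 = 0.73, with a weaker echo at lag 8 (0.58); the remaining lags stay at or below 0.34. The elevated value at lag 1 (0.34), dropping to 0.00 at lag 2, reflects decaying short-term dependence rather than seasonality.
The dominant spike at lag 4 indicates a seasonal period of 4.

4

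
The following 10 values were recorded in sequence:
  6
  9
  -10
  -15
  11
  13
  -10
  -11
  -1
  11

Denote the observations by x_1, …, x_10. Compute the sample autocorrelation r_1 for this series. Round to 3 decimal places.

0.071

Mean x̄ = (6 + 9 − 10 − 15 + 11 + 13 − 10 − 11 − 1 + 11)/10 = 0.3000
Numerator Σ_{t=1}^{9}(x_t−x̄)(x_{t+1}−x̄) = 76.1100
Denominator Σ(x_t−x̄)² = 1074.1000
r_1 = 76.1100 / 1074.1000 = 0.071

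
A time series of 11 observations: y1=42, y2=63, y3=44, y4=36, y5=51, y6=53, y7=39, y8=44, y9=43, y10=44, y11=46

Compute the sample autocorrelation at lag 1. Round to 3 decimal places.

-0.218

Mean ȳ = (42 + 63 + 44 + 36 + 51 + 53 + 39 + 44 + 43 + 44 + 46)/11 = 45.9091
Numerator Σ_{t=1}^{10}(y_t−ȳ)(y_{t+1}−ȳ) = -119.7355
Denominator Σ(y_t−ȳ)² = 548.9091
r_1 = -119.7355 / 548.9091 = -0.218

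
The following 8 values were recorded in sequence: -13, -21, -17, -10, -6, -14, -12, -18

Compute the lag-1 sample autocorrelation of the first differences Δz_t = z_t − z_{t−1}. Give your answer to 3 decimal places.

First differences Δz: -8, 4, 7, 4, -8, 2, -6
Mean of differences = -0.7143
Numerator Σ(Δz_t−Δz̄)(Δz_{t+1}−Δz̄) = -30.0816
Denominator Σ(Δz_t−Δz̄)² = 245.4286
r_1(Δz) = -30.0816 / 245.4286 = -0.123

-0.123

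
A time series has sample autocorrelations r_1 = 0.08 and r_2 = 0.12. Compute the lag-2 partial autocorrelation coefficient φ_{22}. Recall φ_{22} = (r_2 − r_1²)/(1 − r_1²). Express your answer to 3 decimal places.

0.114

φ_{22} = (r_2 − r_1²) / (1 − r_1²)
r_1² = (0.08)² = 0.0064
Numerator = 0.12 − 0.0064 = 0.1136; denominator = 1 − 0.0064 = 0.9936
φ_{22} = 0.1136 / 0.9936 = 0.114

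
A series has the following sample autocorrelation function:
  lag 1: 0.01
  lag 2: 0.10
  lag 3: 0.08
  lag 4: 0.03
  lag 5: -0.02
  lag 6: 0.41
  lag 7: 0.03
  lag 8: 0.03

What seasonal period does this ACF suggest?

The largest autocorrelation is r_6 = 0.41; the remaining lags stay at or below 0.10.
The dominant spike at lag 6 indicates a seasonal period of 6.

6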